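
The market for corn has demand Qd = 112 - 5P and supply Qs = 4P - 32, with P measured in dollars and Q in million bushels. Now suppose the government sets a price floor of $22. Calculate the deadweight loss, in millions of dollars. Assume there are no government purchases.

202.5

Equilibrium: 112 - 5P = 4P - 32, so 144 = 9P and P* = 16, Q* = 32.
The floor of 22 is above the equilibrium price 16, so it binds.
At P = 22: Qd = 112 - 5·22 = 2 and Qs = 4·22 - 32 = 56.
Quantity traded falls to 2. At Q = 2 the demand price is (112 - 2)/5 = 22 and the supply price is (32 + 2)/4 = 8.5.
Deadweight loss = ½ · (22 - 8.5) · (32 - 2) = ½ · 13.5 · 30 = 202.5.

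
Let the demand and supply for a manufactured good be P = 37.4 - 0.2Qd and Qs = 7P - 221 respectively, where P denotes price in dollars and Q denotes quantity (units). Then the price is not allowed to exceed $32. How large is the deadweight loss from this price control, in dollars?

33.6

Rearranging demand gives Qd = 187 - 5P. Without the control the market clears where 187 - 5P = 7P - 221, i.e. P* = 34 and Q* = 17.
Since 32 < 34, the ceiling is binding.
At P = 32: Qd = 187 - 5·32 = 27 and Qs = 7·32 - 221 = 3.
Quantity traded falls to 3. At Q = 3 the demand price is (187 - 3)/5 = 36.8 and the supply price is (221 + 3)/7 = 32.
Deadweight loss = ½ · (36.8 - 32) · (17 - 3) = ½ · 4.8 · 14 = 33.6.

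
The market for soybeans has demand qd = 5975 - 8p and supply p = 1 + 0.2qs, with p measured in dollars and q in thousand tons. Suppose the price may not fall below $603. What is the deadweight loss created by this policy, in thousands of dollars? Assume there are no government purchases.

212669.6

Rearranging supply gives qs = 5p - 5. Without the control the market clears where 5975 - 8p = 5p - 5, i.e. p* = 460 and q* = 2295.
Because the floor (603) lies above the market-clearing price, it is binding.
At p = 603: qd = 5975 - 8·603 = 1151 and qs = 5·603 - 5 = 3010.
Quantity traded falls to 1151. At q = 1151 the demand price is (5975 - 1151)/8 = 603 and the supply price is (5 + 1151)/5 = 231.2.
Deadweight loss = ½ · (603 - 231.2) · (2295 - 1151) = ½ · 371.8 · 1144 = 212669.6.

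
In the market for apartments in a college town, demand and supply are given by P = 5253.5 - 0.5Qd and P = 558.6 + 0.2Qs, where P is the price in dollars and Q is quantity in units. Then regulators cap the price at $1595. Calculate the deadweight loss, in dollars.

813968.75

Rearranging demand gives Qd = 10507 - 2P; rearranging supply gives Qs = 5P - 2793. Without the control the market clears where 10507 - 2P = 5P - 2793, i.e. P* = 1900 and Q* = 6707.
Because the ceiling (1595) lies below the market-clearing price, it is binding.
At P = 1595: Qd = 10507 - 2·1595 = 7317 and Qs = 5·1595 - 2793 = 5182.
Quantity traded falls to 5182. At Q = 5182 the demand price is (10507 - 5182)/2 = 2662.5 and the supply price is (2793 + 5182)/5 = 1595.
Deadweight loss = ½ · (2662.5 - 1595) · (6707 - 5182) = ½ · 1067.5 · 1525 = 813968.75.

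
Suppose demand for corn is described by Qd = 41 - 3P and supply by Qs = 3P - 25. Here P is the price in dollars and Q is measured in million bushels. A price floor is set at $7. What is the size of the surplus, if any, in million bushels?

Equilibrium: 41 - 3P = 3P - 25, so 66 = 6P and P* = 11, Q* = 8.
The floor of 7 is below the equilibrium price 11, so it is not binding; the market clears at P* = 11, Q* = 8.
Since the control does not bind, there is no surplus.

0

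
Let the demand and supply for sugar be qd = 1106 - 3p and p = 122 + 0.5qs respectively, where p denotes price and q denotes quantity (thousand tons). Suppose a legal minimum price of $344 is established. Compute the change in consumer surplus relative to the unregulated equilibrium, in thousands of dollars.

Rearranging supply gives qs = 2p - 244. Equilibrium: 1106 - 3p = 2p - 244, so 1350 = 5p and p* = 270, q* = 296.
The floor of 344 is above the equilibrium price 270, so it binds.
At p = 344: qd = 1106 - 3·344 = 74 and qs = 2·344 - 244 = 444.
Consumer surplus without the control is ½ · (1106/3 - 270) · 296 = 43808/3.
With the floor, consumers buy 74 units at 344, so CS = ½ · (1106/3 - 344) · 74 = 2738/3.
Change in consumer surplus = 2738/3 - 43808/3 = -13690.

-13690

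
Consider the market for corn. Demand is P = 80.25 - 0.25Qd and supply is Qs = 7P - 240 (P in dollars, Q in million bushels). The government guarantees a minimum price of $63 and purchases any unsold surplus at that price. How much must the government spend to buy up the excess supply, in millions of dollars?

Rearranging demand gives Qd = 321 - 4P. In a free market, 321 - 4P = 7P - 240 gives the equilibrium P* = 51, Q* = 117.
The floor of 63 is above the equilibrium price 51, so it binds.
At P = 63: Qd = 321 - 4·63 = 69 and Qs = 7·63 - 240 = 201.
Surplus = Qs - Qd = 132.
Government expenditure = surplus × support price = 132 × 63 = 8316.

8316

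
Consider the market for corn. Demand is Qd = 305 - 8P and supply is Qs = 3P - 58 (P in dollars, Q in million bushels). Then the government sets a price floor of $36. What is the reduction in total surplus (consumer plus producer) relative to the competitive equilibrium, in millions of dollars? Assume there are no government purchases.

132

Equilibrium: 305 - 8P = 3P - 58, so 363 = 11P and P* = 33, Q* = 41.
Because the floor (36) lies above the market-clearing price, it is binding.
At P = 36: Qd = 305 - 8·36 = 17 and Qs = 3·36 - 58 = 50.
Quantity traded falls to 17. At Q = 17 the demand price is (305 - 17)/8 = 36 and the supply price is (58 + 17)/3 = 25.
Deadweight loss = ½ · (36 - 25) · (41 - 17) = ½ · 11 · 24 = 132.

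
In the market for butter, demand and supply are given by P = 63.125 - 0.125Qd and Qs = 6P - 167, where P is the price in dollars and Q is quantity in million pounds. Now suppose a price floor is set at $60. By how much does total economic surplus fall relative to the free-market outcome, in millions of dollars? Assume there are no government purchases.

Rearranging demand gives Qd = 505 - 8P. Without the control the market clears where 505 - 8P = 6P - 167, i.e. P* = 48 and Q* = 121.
Because the floor (60) lies above the market-clearing price, it is binding.
At P = 60: Qd = 505 - 8·60 = 25 and Qs = 6·60 - 167 = 193.
Quantity traded falls to 25. At Q = 25 the demand price is (505 - 25)/8 = 60 and the supply price is (167 + 25)/6 = 32.
Deadweight loss = ½ · (60 - 32) · (121 - 25) = ½ · 28 · 96 = 1344.

1344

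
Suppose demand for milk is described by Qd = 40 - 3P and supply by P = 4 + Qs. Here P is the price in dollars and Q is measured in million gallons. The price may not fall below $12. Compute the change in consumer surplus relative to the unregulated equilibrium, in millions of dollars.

-5.5

Rearranging supply gives Qs = P - 4. Equilibrium: 40 - 3P = P - 4, so 44 = 4P and P* = 11, Q* = 7.
Since 12 > 11, the floor is binding.
At P = 12: Qd = 40 - 3·12 = 4 and Qs = 12 - 4 = 8.
Consumer surplus without the control is ½ · (40/3 - 11) · 7 = 49/6.
With the floor, consumers buy 4 units at 12, so CS = ½ · (40/3 - 12) · 4 = 8/3.
Change in consumer surplus = 8/3 - 49/6 = -5.5.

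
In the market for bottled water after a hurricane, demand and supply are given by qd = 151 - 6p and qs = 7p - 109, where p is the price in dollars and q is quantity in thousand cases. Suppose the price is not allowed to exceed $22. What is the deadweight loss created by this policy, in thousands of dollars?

Without the control the market clears where 151 - 6p = 7p - 109, i.e. p* = 20 and q* = 31.
The ceiling of 22 is above the equilibrium price 20, so it is not binding; the market clears at p* = 20, q* = 31.
Since the control does not bind, no trades are prevented and deadweight loss is zero.

0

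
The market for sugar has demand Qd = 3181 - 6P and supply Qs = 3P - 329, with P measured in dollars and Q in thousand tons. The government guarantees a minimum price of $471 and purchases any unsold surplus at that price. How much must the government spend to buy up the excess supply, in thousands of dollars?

343359

Without the control the market clears where 3181 - 6P = 3P - 329, i.e. P* = 390 and Q* = 841.
Because the floor (471) lies above the market-clearing price, it is binding.
At P = 471: Qd = 3181 - 6·471 = 355 and Qs = 3·471 - 329 = 1084.
Surplus = Qs - Qd = 729.
Government expenditure = surplus × support price = 729 × 471 = 343359.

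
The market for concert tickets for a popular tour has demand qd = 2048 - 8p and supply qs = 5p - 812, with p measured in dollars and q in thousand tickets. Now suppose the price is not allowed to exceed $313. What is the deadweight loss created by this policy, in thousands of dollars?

Setting quantity demanded equal to quantity supplied, 2048 - 8p = 5p - 812, gives p* = 220 and q* = 288.
Since 313 is above p* = 220, the ceiling does not bind and the free-market outcome prevails.
Since the control does not bind, no trades are prevented and deadweight loss is zero.

0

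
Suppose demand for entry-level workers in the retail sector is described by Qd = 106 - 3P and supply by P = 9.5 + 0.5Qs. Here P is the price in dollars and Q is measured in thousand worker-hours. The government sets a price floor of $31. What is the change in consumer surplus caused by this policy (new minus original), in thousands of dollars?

-132

Rearranging supply gives Qs = 2P - 19. Setting quantity demanded equal to quantity supplied, 106 - 3P = 2P - 19, gives P* = 25 and Q* = 31.
Because the floor (31) lies above the market-clearing price, it is binding.
At P = 31: Qd = 106 - 3·31 = 13 and Qs = 2·31 - 19 = 43.
Consumer surplus without the control is ½ · (106/3 - 25) · 31 = 961/6.
With the floor, consumers buy 13 units at 31, so CS = ½ · (106/3 - 31) · 13 = 169/6.
Change in consumer surplus = 169/6 - 961/6 = -132.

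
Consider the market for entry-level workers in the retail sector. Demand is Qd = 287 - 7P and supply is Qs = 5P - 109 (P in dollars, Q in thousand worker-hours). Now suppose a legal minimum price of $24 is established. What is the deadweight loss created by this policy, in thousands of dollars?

Without the control the market clears where 287 - 7P = 5P - 109, i.e. P* = 33 and Q* = 56.
The floor of 24 is below the equilibrium price 33, so it is not binding; the market clears at P* = 33, Q* = 56.
Since the control does not bind, no trades are prevented and deadweight loss is zero.

0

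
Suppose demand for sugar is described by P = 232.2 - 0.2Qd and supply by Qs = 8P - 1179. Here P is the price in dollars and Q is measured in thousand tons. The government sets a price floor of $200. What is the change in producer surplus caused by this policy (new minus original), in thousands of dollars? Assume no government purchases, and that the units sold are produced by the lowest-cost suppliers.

Rearranging demand gives Qd = 1161 - 5P. Without the control the market clears where 1161 - 5P = 8P - 1179, i.e. P* = 180 and Q* = 261.
Because the floor (200) lies above the market-clearing price, it is binding.
At P = 200: Qd = 1161 - 5·200 = 161 and Qs = 8·200 - 1179 = 421.
Producer surplus without the control is ½ · (180 - 147.375) · 261 = 4257.5625.
With the floor, 161 units are sold at 200. The supply price at Q = 161 is 167.5, so PS = ½ · [(200 - 147.375) + (200 - 167.5)] · 161 = 6852.5625.
Change in producer surplus = 6852.5625 - 4257.5625 = 2595.

2595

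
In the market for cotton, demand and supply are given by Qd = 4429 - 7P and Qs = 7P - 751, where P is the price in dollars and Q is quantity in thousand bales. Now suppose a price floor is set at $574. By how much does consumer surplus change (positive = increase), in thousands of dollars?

Setting quantity demanded equal to quantity supplied, 4429 - 7P = 7P - 751, gives P* = 370 and Q* = 1839.
Since 574 > 370, the floor is binding.
At P = 574: Qd = 4429 - 7·574 = 411 and Qs = 7·574 - 751 = 3267.
Consumer surplus without the control is ½ · (4429/7 - 370) · 1839 = 3381921/14.
With the floor, consumers buy 411 units at 574, so CS = ½ · (4429/7 - 574) · 411 = 168921/14.
Change in consumer surplus = 168921/14 - 3381921/14 = -229500.

-229500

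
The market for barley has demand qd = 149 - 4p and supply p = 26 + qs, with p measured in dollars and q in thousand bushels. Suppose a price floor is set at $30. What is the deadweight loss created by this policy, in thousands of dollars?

0

Rearranging supply gives qs = p - 26. Without the control the market clears where 149 - 4p = p - 26, i.e. p* = 35 and q* = 9.
The floor of 30 is below the equilibrium price 35, so it is not binding; the market clears at p* = 35, q* = 9.
Since the control does not bind, no trades are prevented and deadweight loss is zero.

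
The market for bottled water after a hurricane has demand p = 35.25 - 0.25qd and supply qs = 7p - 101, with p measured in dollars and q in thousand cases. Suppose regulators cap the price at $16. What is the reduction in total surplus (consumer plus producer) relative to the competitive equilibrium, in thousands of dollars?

346.5

Rearranging demand gives qd = 141 - 4p. In a free market, 141 - 4p = 7p - 101 gives the equilibrium p* = 22, q* = 53.
Since 16 < 22, the ceiling is binding.
At p = 16: qd = 141 - 4·16 = 77 and qs = 7·16 - 101 = 11.
Quantity traded falls to 11. At q = 11 the demand price is (141 - 11)/4 = 32.5 and the supply price is (101 + 11)/7 = 16.
Deadweight loss = ½ · (32.5 - 16) · (53 - 11) = ½ · 16.5 · 42 = 346.5.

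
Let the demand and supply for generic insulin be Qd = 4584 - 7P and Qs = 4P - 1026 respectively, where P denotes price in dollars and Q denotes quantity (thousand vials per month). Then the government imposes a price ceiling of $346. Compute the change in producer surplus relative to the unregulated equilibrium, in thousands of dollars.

-112504

In a free market, 4584 - 7P = 4P - 1026 gives the equilibrium P* = 510, Q* = 1014.
The ceiling of 346 is below the equilibrium price 510, so it binds.
At P = 346: Qd = 4584 - 7·346 = 2162 and Qs = 4·346 - 1026 = 358.
Producer surplus without the control is ½ · (510 - 256.5) · 1014 = 128524.5.
With the ceiling, producers sell 358 units at 346, so PS = ½ · (346 - 256.5) · 358 = 16020.5.
Change in producer surplus = 16020.5 - 128524.5 = -112504.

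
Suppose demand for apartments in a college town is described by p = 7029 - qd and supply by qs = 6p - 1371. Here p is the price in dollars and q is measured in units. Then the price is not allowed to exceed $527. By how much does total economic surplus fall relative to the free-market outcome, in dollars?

Rearranging demand gives qd = 7029 - p. Without the control the market clears where 7029 - p = 6p - 1371, i.e. p* = 1200 and q* = 5829.
Since 527 < 1200, the ceiling is binding.
At p = 527: qd = 7029 - 527 = 6502 and qs = 6·527 - 1371 = 1791.
Quantity traded falls to 1791. At q = 1791 the demand price is 7029 - 1791 = 5238 and the supply price is (1371 + 1791)/6 = 527.
Deadweight loss = ½ · (5238 - 527) · (5829 - 1791) = ½ · 4711 · 4038 = 9511509.

9511509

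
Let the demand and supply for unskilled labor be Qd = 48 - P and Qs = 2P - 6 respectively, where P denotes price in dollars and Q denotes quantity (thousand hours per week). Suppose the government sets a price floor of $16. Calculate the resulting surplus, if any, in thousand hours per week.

Equilibrium: 48 - P = 2P - 6, so 54 = 3P and P* = 18, Q* = 30.
The floor of 16 is below the equilibrium price 18, so it is not binding; the market clears at P* = 18, Q* = 30.
Since the control does not bind, there is no surplus.

0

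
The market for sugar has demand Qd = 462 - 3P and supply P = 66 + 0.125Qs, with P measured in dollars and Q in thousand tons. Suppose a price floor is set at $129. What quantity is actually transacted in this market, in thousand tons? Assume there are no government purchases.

Rearranging supply gives Qs = 8P - 528. Equilibrium: 462 - 3P = 8P - 528, so 990 = 11P and P* = 90, Q* = 192.
Since 129 > 90, the floor is binding.
At P = 129: Qd = 462 - 3·129 = 75 and Qs = 8·129 - 528 = 504.
The quantity actually transacted is the short side, demand: 75.

75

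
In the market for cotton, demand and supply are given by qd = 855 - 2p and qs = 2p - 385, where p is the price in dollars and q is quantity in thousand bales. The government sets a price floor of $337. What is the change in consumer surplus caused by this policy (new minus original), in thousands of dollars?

Equilibrium: 855 - 2p = 2p - 385, so 1240 = 4p and p* = 310, q* = 235.
The floor of 337 is above the equilibrium price 310, so it binds.
At p = 337: qd = 855 - 2·337 = 181 and qs = 2·337 - 385 = 289.
Consumer surplus without the control is ½ · (427.5 - 310) · 235 = 13806.25.
With the floor, consumers buy 181 units at 337, so CS = ½ · (427.5 - 337) · 181 = 8190.25.
Change in consumer surplus = 8190.25 - 13806.25 = -5616.

-5616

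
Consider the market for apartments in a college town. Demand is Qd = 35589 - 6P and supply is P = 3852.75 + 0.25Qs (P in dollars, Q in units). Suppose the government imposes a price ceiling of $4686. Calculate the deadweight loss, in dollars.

571320

Rearranging supply gives Qs = 4P - 15411. Setting quantity demanded equal to quantity supplied, 35589 - 6P = 4P - 15411, gives P* = 5100 and Q* = 4989.
Since 4686 < 5100, the ceiling is binding.
At P = 4686: Qd = 35589 - 6·4686 = 7473 and Qs = 4·4686 - 15411 = 3333.
Quantity traded falls to 3333. At Q = 3333 the demand price is (35589 - 3333)/6 = 5376 and the supply price is (15411 + 3333)/4 = 4686.
Deadweight loss = ½ · (5376 - 4686) · (4989 - 3333) = ½ · 690 · 1656 = 571320.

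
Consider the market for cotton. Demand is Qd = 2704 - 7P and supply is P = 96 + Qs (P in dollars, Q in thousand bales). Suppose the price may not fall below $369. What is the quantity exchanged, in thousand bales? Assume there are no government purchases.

Rearranging supply gives Qs = P - 96. In a free market, 2704 - 7P = P - 96 gives the equilibrium P* = 350, Q* = 254.
Since 369 > 350, the floor is binding.
At P = 369: Qd = 2704 - 7·369 = 121 and Qs = 369 - 96 = 273.
The quantity actually transacted is the short side, demand: 121.

121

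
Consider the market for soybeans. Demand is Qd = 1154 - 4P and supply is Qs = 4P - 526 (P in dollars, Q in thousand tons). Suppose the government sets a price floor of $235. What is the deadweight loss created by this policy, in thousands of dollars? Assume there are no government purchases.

In a free market, 1154 - 4P = 4P - 526 gives the equilibrium P* = 210, Q* = 314.
The floor of 235 is above the equilibrium price 210, so it binds.
At P = 235: Qd = 1154 - 4·235 = 214 and Qs = 4·235 - 526 = 414.
Quantity traded falls to 214. At Q = 214 the demand price is (1154 - 214)/4 = 235 and the supply price is (526 + 214)/4 = 185.
Deadweight loss = ½ · (235 - 185) · (314 - 214) = ½ · 50 · 100 = 2500.

2500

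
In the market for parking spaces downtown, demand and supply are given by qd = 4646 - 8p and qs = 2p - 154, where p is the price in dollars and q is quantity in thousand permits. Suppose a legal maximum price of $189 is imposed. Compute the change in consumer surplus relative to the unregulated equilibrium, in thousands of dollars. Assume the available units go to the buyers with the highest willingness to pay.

Without the control the market clears where 4646 - 8p = 2p - 154, i.e. p* = 480 and q* = 806.
Because the ceiling (189) lies below the market-clearing price, it is binding.
At p = 189: qd = 4646 - 8·189 = 3134 and qs = 2·189 - 154 = 224.
Consumer surplus without the control is ½ · (580.75 - 480) · 806 = 40602.25.
With the ceiling, 224 units are sold at 189 (assume they go to the highest-value buyers). The demand price at q = 224 is 552.75, so CS = ½ · [(580.75 - 189) + (552.75 - 189)] · 224 = 84616.
Change in consumer surplus = 84616 - 40602.25 = 44013.75.

44013.75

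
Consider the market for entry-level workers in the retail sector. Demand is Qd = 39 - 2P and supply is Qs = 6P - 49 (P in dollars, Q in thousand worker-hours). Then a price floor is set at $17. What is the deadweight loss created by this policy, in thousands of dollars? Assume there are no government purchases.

Equilibrium: 39 - 2P = 6P - 49, so 88 = 8P and P* = 11, Q* = 17.
Since 17 > 11, the floor is binding.
At P = 17: Qd = 39 - 2·17 = 5 and Qs = 6·17 - 49 = 53.
Quantity traded falls to 5. At Q = 5 the demand price is (39 - 5)/2 = 17 and the supply price is (49 + 5)/6 = 9.
Deadweight loss = ½ · (17 - 9) · (17 - 5) = ½ · 8 · 12 = 48.

48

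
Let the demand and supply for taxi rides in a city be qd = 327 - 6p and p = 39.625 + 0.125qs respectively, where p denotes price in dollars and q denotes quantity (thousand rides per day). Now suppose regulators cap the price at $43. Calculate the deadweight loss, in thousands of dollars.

84

Rearranging supply gives qs = 8p - 317. Without the control the market clears where 327 - 6p = 8p - 317, i.e. p* = 46 and q* = 51.
Because the ceiling (43) lies below the market-clearing price, it is binding.
At p = 43: qd = 327 - 6·43 = 69 and qs = 8·43 - 317 = 27.
Quantity traded falls to 27. At q = 27 the demand price is (327 - 27)/6 = 50 and the supply price is (317 + 27)/8 = 43.
Deadweight loss = ½ · (50 - 43) · (51 - 27) = ½ · 7 · 24 = 84.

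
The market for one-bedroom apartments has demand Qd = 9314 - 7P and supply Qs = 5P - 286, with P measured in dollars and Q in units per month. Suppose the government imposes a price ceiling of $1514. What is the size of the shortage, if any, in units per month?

In a free market, 9314 - 7P = 5P - 286 gives the equilibrium P* = 800, Q* = 3714.
Since 1514 is above P* = 800, the ceiling does not bind and the free-market outcome prevails.
Since the control does not bind, there is no shortage.

0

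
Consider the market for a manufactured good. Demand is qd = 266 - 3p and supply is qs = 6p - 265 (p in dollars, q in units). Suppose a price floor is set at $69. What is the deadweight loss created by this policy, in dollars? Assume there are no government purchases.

225

In a free market, 266 - 3p = 6p - 265 gives the equilibrium p* = 59, q* = 89.
Since 69 > 59, the floor is binding.
At p = 69: qd = 266 - 3·69 = 59 and qs = 6·69 - 265 = 149.
Quantity traded falls to 59. At q = 59 the demand price is (266 - 59)/3 = 69 and the supply price is (265 + 59)/6 = 54.
Deadweight loss = ½ · (69 - 54) · (89 - 59) = ½ · 15 · 30 = 225.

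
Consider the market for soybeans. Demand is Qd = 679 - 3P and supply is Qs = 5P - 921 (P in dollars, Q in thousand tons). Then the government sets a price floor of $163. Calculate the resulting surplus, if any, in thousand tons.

0

Equilibrium: 679 - 3P = 5P - 921, so 1600 = 8P and P* = 200, Q* = 79.
Since 163 is below P* = 200, the floor does not bind and the free-market outcome prevails.
Since the control does not bind, there is no surplus.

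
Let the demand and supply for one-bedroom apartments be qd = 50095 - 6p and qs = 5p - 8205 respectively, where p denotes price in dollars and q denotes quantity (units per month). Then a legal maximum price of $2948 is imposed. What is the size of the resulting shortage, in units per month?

Setting quantity demanded equal to quantity supplied, 50095 - 6p = 5p - 8205, gives p* = 5300 and q* = 18295.
Because the ceiling (2948) lies below the market-clearing price, it is binding.
At p = 2948: qd = 50095 - 6·2948 = 32407 and qs = 5·2948 - 8205 = 6535.
Shortage = qd - qs = 32407 - 6535 = 25872.

25872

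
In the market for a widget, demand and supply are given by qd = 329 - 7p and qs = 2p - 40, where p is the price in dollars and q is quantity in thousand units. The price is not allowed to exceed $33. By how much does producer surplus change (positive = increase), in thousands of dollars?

-272

Setting quantity demanded equal to quantity supplied, 329 - 7p = 2p - 40, gives p* = 41 and q* = 42.
The ceiling of 33 is below the equilibrium price 41, so it binds.
At p = 33: qd = 329 - 7·33 = 98 and qs = 2·33 - 40 = 26.
Producer surplus without the control is ½ · (41 - 20) · 42 = 441.
With the ceiling, producers sell 26 units at 33, so PS = ½ · (33 - 20) · 26 = 169.
Change in producer surplus = 169 - 441 = -272.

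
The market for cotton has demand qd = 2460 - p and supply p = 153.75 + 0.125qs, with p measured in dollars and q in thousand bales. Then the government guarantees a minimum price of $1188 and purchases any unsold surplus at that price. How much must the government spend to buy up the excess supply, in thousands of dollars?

8318376

Rearranging supply gives qs = 8p - 1230. Without the control the market clears where 2460 - p = 8p - 1230, i.e. p* = 410 and q* = 2050.
Since 1188 > 410, the floor is binding.
At p = 1188: qd = 2460 - 1188 = 1272 and qs = 8·1188 - 1230 = 8274.
Surplus = qs - qd = 7002.
Government expenditure = surplus × support price = 7002 × 1188 = 8318376.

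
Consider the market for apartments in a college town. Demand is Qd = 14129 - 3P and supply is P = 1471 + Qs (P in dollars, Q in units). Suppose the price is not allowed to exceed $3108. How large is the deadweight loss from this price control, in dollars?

418176

Rearranging supply gives Qs = P - 1471. In a free market, 14129 - 3P = P - 1471 gives the equilibrium P* = 3900, Q* = 2429.
The ceiling of 3108 is below the equilibrium price 3900, so it binds.
At P = 3108: Qd = 14129 - 3·3108 = 4805 and Qs = 3108 - 1471 = 1637.
Quantity traded falls to 1637. At Q = 1637 the demand price is (14129 - 1637)/3 = 4164 and the supply price is 1471 + 1637 = 3108.
Deadweight loss = ½ · (4164 - 3108) · (2429 - 1637) = ½ · 1056 · 792 = 418176.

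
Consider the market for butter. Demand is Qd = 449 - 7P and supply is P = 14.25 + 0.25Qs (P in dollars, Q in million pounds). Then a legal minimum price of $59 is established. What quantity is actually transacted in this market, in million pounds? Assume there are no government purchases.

36

Rearranging supply gives Qs = 4P - 57. Setting quantity demanded equal to quantity supplied, 449 - 7P = 4P - 57, gives P* = 46 and Q* = 127.
Since 59 > 46, the floor is binding.
At P = 59: Qd = 449 - 7·59 = 36 and Qs = 4·59 - 57 = 179.
The quantity actually transacted is the short side, demand: 36.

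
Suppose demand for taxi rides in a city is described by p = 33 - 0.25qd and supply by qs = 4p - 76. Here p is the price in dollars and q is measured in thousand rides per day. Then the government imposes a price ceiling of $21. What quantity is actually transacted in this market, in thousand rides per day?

8

Rearranging demand gives qd = 132 - 4p. Without the control the market clears where 132 - 4p = 4p - 76, i.e. p* = 26 and q* = 28.
Because the ceiling (21) lies below the market-clearing price, it is binding.
At p = 21: qd = 132 - 4·21 = 48 and qs = 4·21 - 76 = 8.
The quantity actually transacted is the short side, supply: 8.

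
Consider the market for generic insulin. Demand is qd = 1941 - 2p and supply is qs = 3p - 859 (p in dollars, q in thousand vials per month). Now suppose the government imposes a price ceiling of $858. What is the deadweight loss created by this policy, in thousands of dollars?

0

In a free market, 1941 - 2p = 3p - 859 gives the equilibrium p* = 560, q* = 821.
The ceiling of 858 is above the equilibrium price 560, so it is not binding; the market clears at p* = 560, q* = 821.
Since the control does not bind, no trades are prevented and deadweight loss is zero.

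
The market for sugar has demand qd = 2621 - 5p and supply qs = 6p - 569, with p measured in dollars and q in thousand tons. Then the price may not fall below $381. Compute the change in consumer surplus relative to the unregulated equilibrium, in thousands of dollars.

Without the control the market clears where 2621 - 5p = 6p - 569, i.e. p* = 290 and q* = 1171.
Because the floor (381) lies above the market-clearing price, it is binding.
At p = 381: qd = 2621 - 5·381 = 716 and qs = 6·381 - 569 = 1717.
Consumer surplus without the control is ½ · (524.2 - 290) · 1171 = 137124.1.
With the floor, consumers buy 716 units at 381, so CS = ½ · (524.2 - 381) · 716 = 51265.6.
Change in consumer surplus = 51265.6 - 137124.1 = -85858.5.

-85858.5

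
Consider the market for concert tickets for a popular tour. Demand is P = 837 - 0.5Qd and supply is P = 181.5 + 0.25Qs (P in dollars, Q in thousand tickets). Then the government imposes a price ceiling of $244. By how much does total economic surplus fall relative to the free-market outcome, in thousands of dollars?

146016

Rearranging demand gives Qd = 1674 - 2P; rearranging supply gives Qs = 4P - 726. Without the control the market clears where 1674 - 2P = 4P - 726, i.e. P* = 400 and Q* = 874.
Because the ceiling (244) lies below the market-clearing price, it is binding.
At P = 244: Qd = 1674 - 2·244 = 1186 and Qs = 4·244 - 726 = 250.
Quantity traded falls to 250. At Q = 250 the demand price is (1674 - 250)/2 = 712 and the supply price is (726 + 250)/4 = 244.
Deadweight loss = ½ · (712 - 244) · (874 - 250) = ½ · 468 · 624 = 146016.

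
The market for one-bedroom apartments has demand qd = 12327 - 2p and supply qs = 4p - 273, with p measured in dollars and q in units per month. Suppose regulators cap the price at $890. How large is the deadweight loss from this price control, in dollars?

8784600

Equilibrium: 12327 - 2p = 4p - 273, so 12600 = 6p and p* = 2100, q* = 8127.
The ceiling of 890 is below the equilibrium price 2100, so it binds.
At p = 890: qd = 12327 - 2·890 = 10547 and qs = 4·890 - 273 = 3287.
Quantity traded falls to 3287. At q = 3287 the demand price is (12327 - 3287)/2 = 4520 and the supply price is (273 + 3287)/4 = 890.
Deadweight loss = ½ · (4520 - 890) · (8127 - 3287) = ½ · 3630 · 4840 = 8784600.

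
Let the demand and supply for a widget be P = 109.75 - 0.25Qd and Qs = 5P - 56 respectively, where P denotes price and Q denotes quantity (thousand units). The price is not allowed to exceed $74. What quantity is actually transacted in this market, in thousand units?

219

Rearranging demand gives Qd = 439 - 4P. In a free market, 439 - 4P = 5P - 56 gives the equilibrium P* = 55, Q* = 219.
The ceiling of 74 is above the equilibrium price 55, so it is not binding; the market clears at P* = 55, Q* = 219.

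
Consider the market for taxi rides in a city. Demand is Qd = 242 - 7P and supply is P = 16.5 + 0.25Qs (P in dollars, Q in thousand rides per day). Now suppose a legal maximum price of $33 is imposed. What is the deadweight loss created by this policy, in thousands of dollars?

Rearranging supply gives Qs = 4P - 66. Equilibrium: 242 - 7P = 4P - 66, so 308 = 11P and P* = 28, Q* = 46.
The ceiling of 33 is above the equilibrium price 28, so it is not binding; the market clears at P* = 28, Q* = 46.
Since the control does not bind, no trades are prevented and deadweight loss is zero.

0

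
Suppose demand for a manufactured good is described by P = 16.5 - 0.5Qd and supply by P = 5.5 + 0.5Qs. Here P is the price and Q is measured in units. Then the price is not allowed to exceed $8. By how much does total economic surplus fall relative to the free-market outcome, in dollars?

Rearranging demand gives Qd = 33 - 2P; rearranging supply gives Qs = 2P - 11. Setting quantity demanded equal to quantity supplied, 33 - 2P = 2P - 11, gives P* = 11 and Q* = 11.
The ceiling of 8 is below the equilibrium price 11, so it binds.
At P = 8: Qd = 33 - 2·8 = 17 and Qs = 2·8 - 11 = 5.
Quantity traded falls to 5. At Q = 5 the demand price is (33 - 5)/2 = 14 and the supply price is (11 + 5)/2 = 8.
Deadweight loss = ½ · (14 - 8) · (11 - 5) = ½ · 6 · 6 = 18.

18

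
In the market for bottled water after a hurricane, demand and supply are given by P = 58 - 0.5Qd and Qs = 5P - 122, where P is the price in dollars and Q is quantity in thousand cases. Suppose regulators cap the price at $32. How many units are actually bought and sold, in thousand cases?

Rearranging demand gives Qd = 116 - 2P. Without the control the market clears where 116 - 2P = 5P - 122, i.e. P* = 34 and Q* = 48.
Because the ceiling (32) lies below the market-clearing price, it is binding.
At P = 32: Qd = 116 - 2·32 = 52 and Qs = 5·32 - 122 = 38.
The quantity actually transacted is the short side, supply: 38.

38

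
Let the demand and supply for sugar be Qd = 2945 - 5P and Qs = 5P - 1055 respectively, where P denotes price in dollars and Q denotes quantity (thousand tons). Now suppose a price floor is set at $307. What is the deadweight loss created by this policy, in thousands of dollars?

Setting quantity demanded equal to quantity supplied, 2945 - 5P = 5P - 1055, gives P* = 400 and Q* = 945.
Since 307 is below P* = 400, the floor does not bind and the free-market outcome prevails.
Since the control does not bind, no trades are prevented and deadweight loss is zero.

0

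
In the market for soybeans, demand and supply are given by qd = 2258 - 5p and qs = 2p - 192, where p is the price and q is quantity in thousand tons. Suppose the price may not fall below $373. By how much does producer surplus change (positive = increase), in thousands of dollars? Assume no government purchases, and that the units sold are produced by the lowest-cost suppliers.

5732.75

In a free market, 2258 - 5p = 2p - 192 gives the equilibrium p* = 350, q* = 508.
Because the floor (373) lies above the market-clearing price, it is binding.
At p = 373: qd = 2258 - 5·373 = 393 and qs = 2·373 - 192 = 554.
Producer surplus without the control is ½ · (350 - 96) · 508 = 64516.
With the floor, 393 units are sold at 373. The supply price at q = 393 is 292.5, so PS = ½ · [(373 - 96) + (373 - 292.5)] · 393 = 70248.75.
Change in producer surplus = 70248.75 - 64516 = 5732.75.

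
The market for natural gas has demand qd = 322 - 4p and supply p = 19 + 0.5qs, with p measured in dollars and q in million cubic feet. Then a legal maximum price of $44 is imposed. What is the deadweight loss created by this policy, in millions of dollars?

384

Rearranging supply gives qs = 2p - 38. In a free market, 322 - 4p = 2p - 38 gives the equilibrium p* = 60, q* = 82.
Because the ceiling (44) lies below the market-clearing price, it is binding.
At p = 44: qd = 322 - 4·44 = 146 and qs = 2·44 - 38 = 50.
Quantity traded falls to 50. At q = 50 the demand price is (322 - 50)/4 = 68 and the supply price is (38 + 50)/2 = 44.
Deadweight loss = ½ · (68 - 44) · (82 - 50) = ½ · 24 · 32 = 384.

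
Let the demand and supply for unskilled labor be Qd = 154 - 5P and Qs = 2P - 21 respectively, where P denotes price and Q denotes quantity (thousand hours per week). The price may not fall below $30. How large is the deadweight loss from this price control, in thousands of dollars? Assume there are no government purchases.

218.75

Without the control the market clears where 154 - 5P = 2P - 21, i.e. P* = 25 and Q* = 29.
Since 30 > 25, the floor is binding.
At P = 30: Qd = 154 - 5·30 = 4 and Qs = 2·30 - 21 = 39.
Quantity traded falls to 4. At Q = 4 the demand price is (154 - 4)/5 = 30 and the supply price is (21 + 4)/2 = 12.5.
Deadweight loss = ½ · (30 - 12.5) · (29 - 4) = ½ · 17.5 · 25 = 218.75.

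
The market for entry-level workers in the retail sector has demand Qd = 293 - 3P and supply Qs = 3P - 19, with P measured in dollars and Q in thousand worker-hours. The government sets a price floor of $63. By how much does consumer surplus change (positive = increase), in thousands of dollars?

-1325.5

Setting quantity demanded equal to quantity supplied, 293 - 3P = 3P - 19, gives P* = 52 and Q* = 137.
Because the floor (63) lies above the market-clearing price, it is binding.
At P = 63: Qd = 293 - 3·63 = 104 and Qs = 3·63 - 19 = 170.
Consumer surplus without the control is ½ · (293/3 - 52) · 137 = 18769/6.
With the floor, consumers buy 104 units at 63, so CS = ½ · (293/3 - 63) · 104 = 5408/3.
Change in consumer surplus = 5408/3 - 18769/6 = -1325.5.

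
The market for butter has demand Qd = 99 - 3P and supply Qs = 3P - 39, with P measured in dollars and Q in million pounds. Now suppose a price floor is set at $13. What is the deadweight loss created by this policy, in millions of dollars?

Setting quantity demanded equal to quantity supplied, 99 - 3P = 3P - 39, gives P* = 23 and Q* = 30.
Since 13 is below P* = 23, the floor does not bind and the free-market outcome prevails.
Since the control does not bind, no trades are prevented and deadweight loss is zero.

0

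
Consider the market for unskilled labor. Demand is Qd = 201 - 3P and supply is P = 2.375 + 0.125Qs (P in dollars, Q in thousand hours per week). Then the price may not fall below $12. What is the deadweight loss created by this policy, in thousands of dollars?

0

Rearranging supply gives Qs = 8P - 19. In a free market, 201 - 3P = 8P - 19 gives the equilibrium P* = 20, Q* = 141.
Since 12 is below P* = 20, the floor does not bind and the free-market outcome prevails.
Since the control does not bind, no trades are prevented and deadweight loss is zero.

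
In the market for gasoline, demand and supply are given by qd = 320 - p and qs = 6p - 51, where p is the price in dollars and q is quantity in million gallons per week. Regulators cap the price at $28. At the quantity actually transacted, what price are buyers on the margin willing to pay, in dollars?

Equilibrium: 320 - p = 6p - 51, so 371 = 7p and p* = 53, q* = 267.
Because the ceiling (28) lies below the market-clearing price, it is binding.
At p = 28: qd = 320 - 28 = 292 and qs = 6·28 - 51 = 117.
Only 117 units reach the market. On the demand curve, the marginal buyer's willingness to pay at q = 117 is (320 - 117) = 203.

203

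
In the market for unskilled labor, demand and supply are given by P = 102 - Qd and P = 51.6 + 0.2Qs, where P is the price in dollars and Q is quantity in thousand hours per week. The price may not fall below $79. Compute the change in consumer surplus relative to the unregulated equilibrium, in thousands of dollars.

Rearranging demand gives Qd = 102 - P; rearranging supply gives Qs = 5P - 258. Without the control the market clears where 102 - P = 5P - 258, i.e. P* = 60 and Q* = 42.
Since 79 > 60, the floor is binding.
At P = 79: Qd = 102 - 79 = 23 and Qs = 5·79 - 258 = 137.
Consumer surplus without the control is ½ · (102 - 60) · 42 = 882.
With the floor, consumers buy 23 units at 79, so CS = ½ · (102 - 79) · 23 = 264.5.
Change in consumer surplus = 264.5 - 882 = -617.5.

-617.5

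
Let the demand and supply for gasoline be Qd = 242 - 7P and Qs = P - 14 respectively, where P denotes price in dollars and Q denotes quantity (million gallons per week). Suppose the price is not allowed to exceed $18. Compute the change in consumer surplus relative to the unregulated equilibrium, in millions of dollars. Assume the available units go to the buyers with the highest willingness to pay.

Without the control the market clears where 242 - 7P = P - 14, i.e. P* = 32 and Q* = 18.
Because the ceiling (18) lies below the market-clearing price, it is binding.
At P = 18: Qd = 242 - 7·18 = 116 and Qs = 18 - 14 = 4.
Consumer surplus without the control is ½ · (242/7 - 32) · 18 = 162/7.
With the ceiling, 4 units are sold at 18 (assume they go to the highest-value buyers). The demand price at Q = 4 is 34, so CS = ½ · [(242/7 - 18) + (34 - 18)] · 4 = 456/7.
Change in consumer surplus = 456/7 - 162/7 = 42.

42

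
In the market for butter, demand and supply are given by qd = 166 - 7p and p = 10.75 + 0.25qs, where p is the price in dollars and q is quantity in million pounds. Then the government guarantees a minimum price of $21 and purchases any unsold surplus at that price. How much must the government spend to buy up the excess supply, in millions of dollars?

462

Rearranging supply gives qs = 4p - 43. In a free market, 166 - 7p = 4p - 43 gives the equilibrium p* = 19, q* = 33.
Since 21 > 19, the floor is binding.
At p = 21: qd = 166 - 7·21 = 19 and qs = 4·21 - 43 = 41.
Surplus = qs - qd = 22.
Government expenditure = surplus × support price = 22 × 21 = 462.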